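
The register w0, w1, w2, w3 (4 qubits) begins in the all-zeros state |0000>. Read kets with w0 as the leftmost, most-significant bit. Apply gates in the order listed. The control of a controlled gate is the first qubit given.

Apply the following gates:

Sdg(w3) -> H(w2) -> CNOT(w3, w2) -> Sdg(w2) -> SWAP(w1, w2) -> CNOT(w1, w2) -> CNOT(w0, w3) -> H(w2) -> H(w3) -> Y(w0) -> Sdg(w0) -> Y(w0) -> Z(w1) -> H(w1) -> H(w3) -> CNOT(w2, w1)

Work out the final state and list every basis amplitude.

The final amplitudes are sqrt(2)*(1 - I)/4 on |0000>, sqrt(2)*(1 - I)/4 on |0010>, sqrt(2)*(-1 - I)/4 on |0100>, sqrt(2)*(-1 - I)/4 on |0110>, and 0 on every other basis state.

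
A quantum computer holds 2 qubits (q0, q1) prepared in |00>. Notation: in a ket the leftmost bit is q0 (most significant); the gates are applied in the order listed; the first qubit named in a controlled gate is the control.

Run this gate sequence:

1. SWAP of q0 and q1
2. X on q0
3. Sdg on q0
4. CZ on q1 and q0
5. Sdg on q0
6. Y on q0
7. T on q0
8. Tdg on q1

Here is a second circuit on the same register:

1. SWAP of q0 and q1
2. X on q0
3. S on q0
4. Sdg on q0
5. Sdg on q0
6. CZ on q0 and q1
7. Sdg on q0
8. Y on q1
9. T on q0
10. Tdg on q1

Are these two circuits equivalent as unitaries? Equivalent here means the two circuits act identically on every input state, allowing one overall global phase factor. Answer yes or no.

No — the two circuits implement different unitaries, even allowing a global phase.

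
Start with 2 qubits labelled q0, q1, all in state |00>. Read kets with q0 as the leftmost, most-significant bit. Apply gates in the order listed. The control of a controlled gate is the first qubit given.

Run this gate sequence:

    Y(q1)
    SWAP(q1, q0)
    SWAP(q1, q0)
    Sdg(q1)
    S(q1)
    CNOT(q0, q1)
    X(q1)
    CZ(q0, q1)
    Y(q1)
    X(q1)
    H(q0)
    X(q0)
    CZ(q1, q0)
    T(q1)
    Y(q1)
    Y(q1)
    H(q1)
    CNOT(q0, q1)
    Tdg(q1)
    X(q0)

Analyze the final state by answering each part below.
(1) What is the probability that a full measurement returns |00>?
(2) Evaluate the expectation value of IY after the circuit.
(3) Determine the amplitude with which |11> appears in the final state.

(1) A full measurement returns |00> with probability 1/4.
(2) The expectation value of IY is -sqrt(2)/2.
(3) The final state's coefficient on |11> equals exp(3*I*pi/4)/2.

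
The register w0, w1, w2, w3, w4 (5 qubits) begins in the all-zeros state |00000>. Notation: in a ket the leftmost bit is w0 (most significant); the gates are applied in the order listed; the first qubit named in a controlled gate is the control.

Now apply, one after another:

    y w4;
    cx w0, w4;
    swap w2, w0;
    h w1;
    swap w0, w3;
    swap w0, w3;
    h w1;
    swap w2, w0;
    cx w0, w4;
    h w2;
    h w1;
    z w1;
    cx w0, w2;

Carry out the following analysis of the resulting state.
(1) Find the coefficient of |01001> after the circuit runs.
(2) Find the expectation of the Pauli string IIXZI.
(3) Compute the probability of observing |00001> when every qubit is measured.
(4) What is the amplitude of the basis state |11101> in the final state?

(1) The amplitude on |01001> is -I/2. Key observation: gates 2-9 undo each other exactly, leaving only the rest of the circuit to track.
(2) In the final state, IIXZI has expectation 1.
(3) Outcome |00001> occurs with probability 1/4.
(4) The amplitude on |11101> is 0.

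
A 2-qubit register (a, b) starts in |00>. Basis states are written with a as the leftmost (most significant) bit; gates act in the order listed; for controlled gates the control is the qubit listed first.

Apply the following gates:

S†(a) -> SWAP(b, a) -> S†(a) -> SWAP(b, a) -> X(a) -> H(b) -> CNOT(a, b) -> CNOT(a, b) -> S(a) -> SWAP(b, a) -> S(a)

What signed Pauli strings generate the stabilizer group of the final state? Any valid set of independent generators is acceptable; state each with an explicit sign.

The stabilizer group can be generated by +YI, -IZ, among other valid generating sets.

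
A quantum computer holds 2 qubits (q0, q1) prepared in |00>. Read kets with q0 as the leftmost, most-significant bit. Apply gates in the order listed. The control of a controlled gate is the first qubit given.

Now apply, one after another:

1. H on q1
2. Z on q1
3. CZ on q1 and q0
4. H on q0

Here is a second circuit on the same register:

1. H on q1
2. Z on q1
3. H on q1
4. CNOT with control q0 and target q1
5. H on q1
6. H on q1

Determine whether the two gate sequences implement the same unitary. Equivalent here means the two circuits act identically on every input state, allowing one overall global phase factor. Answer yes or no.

No: there is an input state on which the two circuits produce genuinely different outputs (not merely differing by a phase).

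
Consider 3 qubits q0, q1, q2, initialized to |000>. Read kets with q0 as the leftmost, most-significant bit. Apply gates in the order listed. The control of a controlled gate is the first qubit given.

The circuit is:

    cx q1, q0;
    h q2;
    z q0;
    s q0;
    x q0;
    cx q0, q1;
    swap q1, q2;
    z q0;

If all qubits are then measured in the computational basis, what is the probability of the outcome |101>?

A full measurement returns |101> with probability 1/2.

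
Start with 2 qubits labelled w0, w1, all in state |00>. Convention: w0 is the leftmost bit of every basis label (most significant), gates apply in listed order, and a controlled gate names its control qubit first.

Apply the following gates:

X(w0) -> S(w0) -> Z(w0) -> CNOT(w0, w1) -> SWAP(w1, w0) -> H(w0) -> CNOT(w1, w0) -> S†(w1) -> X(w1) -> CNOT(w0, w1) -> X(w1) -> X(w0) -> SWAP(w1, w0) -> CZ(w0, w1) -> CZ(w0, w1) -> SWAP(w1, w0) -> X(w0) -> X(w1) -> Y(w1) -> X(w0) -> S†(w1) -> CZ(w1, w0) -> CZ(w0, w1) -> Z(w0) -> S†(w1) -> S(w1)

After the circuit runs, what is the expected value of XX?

In the final state, XX has expectation 0. Key observation: the block from step 11 through step 18 cancels to the identity and can be dropped.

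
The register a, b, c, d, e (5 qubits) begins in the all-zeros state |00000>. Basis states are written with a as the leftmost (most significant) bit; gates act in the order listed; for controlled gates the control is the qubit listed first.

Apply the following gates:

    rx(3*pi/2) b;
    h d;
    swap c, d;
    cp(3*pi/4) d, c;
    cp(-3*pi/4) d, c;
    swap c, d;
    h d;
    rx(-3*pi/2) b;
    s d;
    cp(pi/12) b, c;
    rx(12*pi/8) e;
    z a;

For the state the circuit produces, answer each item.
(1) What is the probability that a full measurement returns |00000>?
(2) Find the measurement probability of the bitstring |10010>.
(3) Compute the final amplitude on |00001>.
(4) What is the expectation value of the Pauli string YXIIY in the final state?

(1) Outcome |00000> occurs with probability 1/2.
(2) A full measurement returns |10010> with probability 0.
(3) The amplitude on |00001> is -sqrt(2)*I/2.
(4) The expectation value of YXIIY is 0.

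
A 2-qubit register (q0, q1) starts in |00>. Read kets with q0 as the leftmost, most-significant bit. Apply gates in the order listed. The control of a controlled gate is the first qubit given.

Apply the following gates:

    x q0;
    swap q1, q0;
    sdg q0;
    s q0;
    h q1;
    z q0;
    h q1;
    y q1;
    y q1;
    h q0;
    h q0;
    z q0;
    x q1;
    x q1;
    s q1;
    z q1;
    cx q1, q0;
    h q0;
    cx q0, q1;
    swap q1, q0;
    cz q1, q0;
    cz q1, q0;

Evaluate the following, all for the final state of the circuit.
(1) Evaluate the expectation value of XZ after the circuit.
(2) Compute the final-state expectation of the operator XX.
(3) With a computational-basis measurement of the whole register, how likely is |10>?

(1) In the final state, XZ has expectation 0.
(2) The observable XX averages to -1.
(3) A full measurement returns |10> with probability 1/2.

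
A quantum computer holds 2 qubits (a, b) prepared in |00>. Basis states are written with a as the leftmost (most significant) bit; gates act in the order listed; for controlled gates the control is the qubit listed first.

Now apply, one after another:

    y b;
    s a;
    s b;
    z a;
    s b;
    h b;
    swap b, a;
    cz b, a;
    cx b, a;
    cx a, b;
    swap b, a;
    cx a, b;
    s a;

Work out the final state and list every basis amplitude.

After the circuit, the state carries amplitude -sqrt(2)*I/2 on |00>, 0 on |01>, -sqrt(2)/2 on |10>, 0 on |11>.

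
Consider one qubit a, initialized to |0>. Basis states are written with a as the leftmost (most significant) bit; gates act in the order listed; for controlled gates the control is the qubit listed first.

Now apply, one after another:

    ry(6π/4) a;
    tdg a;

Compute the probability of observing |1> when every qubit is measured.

Outcome |1> occurs with probability 1/2.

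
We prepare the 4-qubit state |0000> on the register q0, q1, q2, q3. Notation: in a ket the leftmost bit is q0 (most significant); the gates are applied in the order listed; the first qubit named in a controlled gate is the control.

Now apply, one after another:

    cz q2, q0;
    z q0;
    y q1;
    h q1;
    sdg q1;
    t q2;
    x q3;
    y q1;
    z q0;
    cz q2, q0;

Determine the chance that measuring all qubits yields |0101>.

The probability of measuring |0101> is 1/2.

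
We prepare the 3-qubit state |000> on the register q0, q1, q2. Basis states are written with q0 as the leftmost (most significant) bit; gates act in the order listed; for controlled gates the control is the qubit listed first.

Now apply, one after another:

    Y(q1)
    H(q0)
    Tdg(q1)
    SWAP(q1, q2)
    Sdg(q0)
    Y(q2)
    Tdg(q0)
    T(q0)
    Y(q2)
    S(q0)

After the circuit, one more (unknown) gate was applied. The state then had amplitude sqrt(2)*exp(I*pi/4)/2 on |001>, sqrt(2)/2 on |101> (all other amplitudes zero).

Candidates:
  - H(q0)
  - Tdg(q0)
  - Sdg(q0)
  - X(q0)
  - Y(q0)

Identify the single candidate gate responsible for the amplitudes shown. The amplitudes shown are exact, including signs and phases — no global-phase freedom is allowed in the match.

The unique candidate consistent with the amplitudes is Tdg(q0). Key observation: the block from step 5 through step 10 cancels to the identity and can be dropped.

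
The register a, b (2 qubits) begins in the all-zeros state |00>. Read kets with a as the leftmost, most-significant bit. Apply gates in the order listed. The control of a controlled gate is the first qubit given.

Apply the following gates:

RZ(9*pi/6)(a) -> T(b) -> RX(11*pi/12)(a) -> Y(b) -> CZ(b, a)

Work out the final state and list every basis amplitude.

After the circuit, the state carries amplitude 0 on |00>, (-sqrt(sqrt(2) + 2)/4 + sqrt(6 - 3*sqrt(2))/4)*exp(3*I*pi/4) on |01>, 0 on |10>, (sqrt(2 - sqrt(2))/4 + sqrt(3*sqrt(2) + 6)/4)*exp(I*pi/4) on |11>.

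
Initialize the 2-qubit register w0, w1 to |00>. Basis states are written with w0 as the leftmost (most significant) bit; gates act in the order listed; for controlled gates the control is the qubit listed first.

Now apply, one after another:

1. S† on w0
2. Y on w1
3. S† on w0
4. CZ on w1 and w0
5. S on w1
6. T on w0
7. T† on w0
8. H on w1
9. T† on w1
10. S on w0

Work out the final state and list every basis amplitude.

The final amplitudes are -sqrt(2)/2 on |00>, -sqrt(2)*exp(3*I*pi/4)/2 on |01>, 0 on |10>, 0 on |11>.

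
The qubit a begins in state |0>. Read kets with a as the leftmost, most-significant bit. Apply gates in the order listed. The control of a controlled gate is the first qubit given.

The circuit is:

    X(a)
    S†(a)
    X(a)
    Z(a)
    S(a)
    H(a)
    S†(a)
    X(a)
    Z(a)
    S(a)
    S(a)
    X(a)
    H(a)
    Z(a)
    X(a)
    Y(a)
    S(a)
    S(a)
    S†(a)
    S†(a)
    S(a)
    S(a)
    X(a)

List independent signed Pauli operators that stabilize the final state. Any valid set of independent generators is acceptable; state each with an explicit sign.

One valid set of independent stabilizer generators is +Y (any independent generating set of the same group is equally correct). Key observation: the block from step 17 through step 20 cancels to the identity and can be dropped.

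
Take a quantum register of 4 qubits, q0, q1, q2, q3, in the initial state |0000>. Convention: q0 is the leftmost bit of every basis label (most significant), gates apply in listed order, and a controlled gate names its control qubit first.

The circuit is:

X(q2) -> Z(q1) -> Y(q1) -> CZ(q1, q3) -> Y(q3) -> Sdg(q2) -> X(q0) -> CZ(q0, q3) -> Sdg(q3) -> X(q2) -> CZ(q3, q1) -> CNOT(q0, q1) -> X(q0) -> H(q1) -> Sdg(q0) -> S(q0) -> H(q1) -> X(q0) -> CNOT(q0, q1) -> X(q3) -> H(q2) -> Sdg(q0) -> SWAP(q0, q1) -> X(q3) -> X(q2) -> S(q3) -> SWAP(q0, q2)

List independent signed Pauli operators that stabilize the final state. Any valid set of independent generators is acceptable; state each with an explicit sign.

The stabilizer group can be generated by +XIII, -IZII, -IIZI, -IIIZ, among other valid generating sets.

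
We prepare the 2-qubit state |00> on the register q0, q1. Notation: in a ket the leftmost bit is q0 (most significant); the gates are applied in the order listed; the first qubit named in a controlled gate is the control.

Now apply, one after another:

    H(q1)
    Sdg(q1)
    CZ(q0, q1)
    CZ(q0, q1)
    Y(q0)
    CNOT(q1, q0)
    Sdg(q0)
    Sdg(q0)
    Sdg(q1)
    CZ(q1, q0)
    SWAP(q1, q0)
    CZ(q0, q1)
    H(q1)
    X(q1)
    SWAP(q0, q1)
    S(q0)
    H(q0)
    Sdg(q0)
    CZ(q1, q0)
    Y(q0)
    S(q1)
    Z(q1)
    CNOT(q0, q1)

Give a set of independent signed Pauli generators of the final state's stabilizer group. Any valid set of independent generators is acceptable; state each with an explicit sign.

The stabilizer group can be generated by +XI, -IX, among other valid generating sets.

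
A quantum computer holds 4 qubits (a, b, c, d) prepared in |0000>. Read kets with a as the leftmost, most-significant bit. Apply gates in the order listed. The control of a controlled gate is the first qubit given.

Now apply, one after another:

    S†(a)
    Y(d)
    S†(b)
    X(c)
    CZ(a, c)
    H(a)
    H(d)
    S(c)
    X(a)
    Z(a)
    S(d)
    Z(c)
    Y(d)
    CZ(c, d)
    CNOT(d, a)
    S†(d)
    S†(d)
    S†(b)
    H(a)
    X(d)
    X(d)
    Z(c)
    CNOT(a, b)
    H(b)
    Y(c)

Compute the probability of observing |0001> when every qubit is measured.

A full measurement returns |0001> with probability 0.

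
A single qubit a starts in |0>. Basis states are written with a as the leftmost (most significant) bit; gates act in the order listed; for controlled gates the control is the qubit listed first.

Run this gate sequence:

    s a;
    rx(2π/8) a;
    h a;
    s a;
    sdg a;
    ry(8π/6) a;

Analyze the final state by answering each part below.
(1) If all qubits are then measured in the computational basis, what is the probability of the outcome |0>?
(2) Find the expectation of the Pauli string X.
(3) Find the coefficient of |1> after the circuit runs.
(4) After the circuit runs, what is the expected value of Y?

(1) The probability of measuring |0> is sqrt(6)/8 + 1/2.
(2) In the final state, X has expectation -sqrt(2)/4.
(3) |1> carries amplitude -sqrt(2*sqrt(2) + 4)/8 + sqrt(6*sqrt(2) + 12)/8 - I*sqrt(12 - 6*sqrt(2))/8 - I*sqrt(4 - 2*sqrt(2))/8 in the final state.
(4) The expectation value of Y is sqrt(2)/2.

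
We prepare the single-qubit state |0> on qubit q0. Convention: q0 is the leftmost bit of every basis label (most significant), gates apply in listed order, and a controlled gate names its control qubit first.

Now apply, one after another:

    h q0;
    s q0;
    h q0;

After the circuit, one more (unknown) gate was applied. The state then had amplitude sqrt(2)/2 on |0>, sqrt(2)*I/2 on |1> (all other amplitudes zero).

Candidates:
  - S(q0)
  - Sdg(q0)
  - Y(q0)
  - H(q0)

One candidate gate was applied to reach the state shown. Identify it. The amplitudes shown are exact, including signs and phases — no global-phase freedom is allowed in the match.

The applied gate was H(q0).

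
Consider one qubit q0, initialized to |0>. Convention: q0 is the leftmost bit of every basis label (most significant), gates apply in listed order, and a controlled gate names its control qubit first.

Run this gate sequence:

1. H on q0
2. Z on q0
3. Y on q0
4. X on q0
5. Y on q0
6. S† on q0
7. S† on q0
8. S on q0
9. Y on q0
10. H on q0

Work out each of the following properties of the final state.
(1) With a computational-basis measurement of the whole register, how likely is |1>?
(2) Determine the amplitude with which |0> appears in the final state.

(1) A full measurement returns |1> with probability 1/2.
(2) |0> carries amplitude 1/2 + I/2 in the final state.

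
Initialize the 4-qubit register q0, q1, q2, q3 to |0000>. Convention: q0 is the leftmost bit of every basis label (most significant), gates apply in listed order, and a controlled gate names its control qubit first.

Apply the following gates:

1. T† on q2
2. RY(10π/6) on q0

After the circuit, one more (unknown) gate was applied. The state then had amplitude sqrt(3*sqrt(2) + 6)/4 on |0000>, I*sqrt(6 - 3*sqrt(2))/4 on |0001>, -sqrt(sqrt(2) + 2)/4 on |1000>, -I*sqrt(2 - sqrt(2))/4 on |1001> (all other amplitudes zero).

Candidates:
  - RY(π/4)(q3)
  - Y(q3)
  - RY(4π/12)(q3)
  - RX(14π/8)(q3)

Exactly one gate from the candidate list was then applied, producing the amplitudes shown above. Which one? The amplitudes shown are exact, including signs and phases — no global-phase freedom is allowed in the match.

The unique candidate consistent with the amplitudes is RX(14π/8)(q3).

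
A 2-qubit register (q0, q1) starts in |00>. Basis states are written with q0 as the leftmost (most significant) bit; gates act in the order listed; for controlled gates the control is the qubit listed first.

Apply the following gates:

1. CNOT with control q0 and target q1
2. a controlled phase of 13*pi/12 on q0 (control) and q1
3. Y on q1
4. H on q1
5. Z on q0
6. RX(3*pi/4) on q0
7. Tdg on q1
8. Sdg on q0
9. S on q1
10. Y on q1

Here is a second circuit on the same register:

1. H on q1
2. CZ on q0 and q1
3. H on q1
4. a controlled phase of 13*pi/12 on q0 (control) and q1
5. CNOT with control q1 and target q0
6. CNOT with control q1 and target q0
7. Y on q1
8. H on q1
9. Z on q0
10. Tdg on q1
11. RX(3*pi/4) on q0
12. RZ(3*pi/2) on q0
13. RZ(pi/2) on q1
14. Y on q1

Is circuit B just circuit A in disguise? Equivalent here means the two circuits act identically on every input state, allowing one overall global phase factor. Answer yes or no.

Yes: on every input state the two circuits agree up to one overall phase factor.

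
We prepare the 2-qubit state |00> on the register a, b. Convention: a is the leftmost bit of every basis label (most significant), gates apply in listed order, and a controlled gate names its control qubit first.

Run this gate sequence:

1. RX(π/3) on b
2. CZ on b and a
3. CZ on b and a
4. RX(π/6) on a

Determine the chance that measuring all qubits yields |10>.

The probability of measuring |10> is 3/8 - 3*sqrt(3)/16.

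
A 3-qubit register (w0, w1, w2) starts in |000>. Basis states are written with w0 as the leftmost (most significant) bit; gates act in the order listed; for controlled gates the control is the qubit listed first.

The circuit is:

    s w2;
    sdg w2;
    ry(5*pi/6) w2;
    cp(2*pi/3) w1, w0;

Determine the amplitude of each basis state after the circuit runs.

The final amplitudes are -sqrt(2)/4 + sqrt(6)/4 on |000>, sqrt(2)/4 + sqrt(6)/4 on |001>, and 0 on every other basis state. Key observation: steps 1-2 multiply out to the identity, so the circuit reduces to the remaining gates.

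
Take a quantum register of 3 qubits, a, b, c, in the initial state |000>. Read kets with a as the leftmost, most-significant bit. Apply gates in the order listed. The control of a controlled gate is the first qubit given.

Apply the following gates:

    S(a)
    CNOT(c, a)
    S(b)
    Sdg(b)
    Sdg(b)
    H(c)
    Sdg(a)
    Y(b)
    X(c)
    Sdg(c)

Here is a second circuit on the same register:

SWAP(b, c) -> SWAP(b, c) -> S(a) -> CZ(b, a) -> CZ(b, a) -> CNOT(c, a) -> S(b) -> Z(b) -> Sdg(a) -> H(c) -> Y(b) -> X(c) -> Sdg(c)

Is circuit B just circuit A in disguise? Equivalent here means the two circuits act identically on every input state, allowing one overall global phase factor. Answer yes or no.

Yes: on every input state the two circuits agree up to one overall phase factor.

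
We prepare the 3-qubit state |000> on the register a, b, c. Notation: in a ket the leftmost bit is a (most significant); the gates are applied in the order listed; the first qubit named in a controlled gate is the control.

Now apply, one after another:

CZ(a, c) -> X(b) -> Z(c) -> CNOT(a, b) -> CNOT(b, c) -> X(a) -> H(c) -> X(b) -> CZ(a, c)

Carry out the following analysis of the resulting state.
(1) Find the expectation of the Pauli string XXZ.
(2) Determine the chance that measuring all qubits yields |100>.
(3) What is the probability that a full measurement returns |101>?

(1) The observable XXZ averages to 0.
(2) The probability of measuring |100> is 1/2.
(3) A full measurement returns |101> with probability 1/2.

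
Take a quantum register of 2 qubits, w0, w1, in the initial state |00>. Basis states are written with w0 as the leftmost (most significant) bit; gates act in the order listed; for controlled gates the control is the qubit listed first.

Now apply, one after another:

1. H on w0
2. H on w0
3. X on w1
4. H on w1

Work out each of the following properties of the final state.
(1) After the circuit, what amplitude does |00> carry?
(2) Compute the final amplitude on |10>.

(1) |00> carries amplitude sqrt(2)/2 in the final state. Key observation: gates 1-2 undo each other exactly, leaving only the rest of the circuit to track.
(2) The amplitude on |10> is 0.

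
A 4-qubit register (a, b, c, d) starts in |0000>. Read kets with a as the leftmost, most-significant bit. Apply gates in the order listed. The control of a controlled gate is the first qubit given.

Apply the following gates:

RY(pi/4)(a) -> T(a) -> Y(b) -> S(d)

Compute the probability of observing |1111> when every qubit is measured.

A full measurement returns |1111> with probability 0.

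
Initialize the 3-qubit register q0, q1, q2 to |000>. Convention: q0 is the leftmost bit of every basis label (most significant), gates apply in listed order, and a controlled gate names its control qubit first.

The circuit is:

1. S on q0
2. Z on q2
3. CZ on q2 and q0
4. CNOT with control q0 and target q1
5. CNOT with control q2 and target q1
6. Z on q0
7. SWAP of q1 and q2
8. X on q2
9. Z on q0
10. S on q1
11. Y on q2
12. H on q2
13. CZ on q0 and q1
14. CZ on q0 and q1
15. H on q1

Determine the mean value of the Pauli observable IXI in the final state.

The observable IXI averages to 1. Key observation: the block from step 13 through step 14 cancels to the identity and can be dropped.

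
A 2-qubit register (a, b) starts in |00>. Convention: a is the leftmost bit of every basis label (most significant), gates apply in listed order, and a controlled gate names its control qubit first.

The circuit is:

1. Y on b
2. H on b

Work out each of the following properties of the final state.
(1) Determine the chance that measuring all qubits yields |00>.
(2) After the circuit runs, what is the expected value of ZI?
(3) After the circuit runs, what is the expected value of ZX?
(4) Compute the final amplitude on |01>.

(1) Outcome |00> occurs with probability 1/2.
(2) The observable ZI averages to 1.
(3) The observable ZX averages to -1.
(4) The final state's coefficient on |01> equals -sqrt(2)*I/2.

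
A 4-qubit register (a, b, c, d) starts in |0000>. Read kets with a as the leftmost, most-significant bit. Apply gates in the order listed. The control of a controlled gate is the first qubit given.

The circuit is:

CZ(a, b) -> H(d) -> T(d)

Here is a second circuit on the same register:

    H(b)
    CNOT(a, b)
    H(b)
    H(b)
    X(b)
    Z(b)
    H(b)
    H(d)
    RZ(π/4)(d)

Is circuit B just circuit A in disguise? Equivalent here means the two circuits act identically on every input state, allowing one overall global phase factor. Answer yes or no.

No, they are not equivalent — no single phase factor reconciles the two unitaries.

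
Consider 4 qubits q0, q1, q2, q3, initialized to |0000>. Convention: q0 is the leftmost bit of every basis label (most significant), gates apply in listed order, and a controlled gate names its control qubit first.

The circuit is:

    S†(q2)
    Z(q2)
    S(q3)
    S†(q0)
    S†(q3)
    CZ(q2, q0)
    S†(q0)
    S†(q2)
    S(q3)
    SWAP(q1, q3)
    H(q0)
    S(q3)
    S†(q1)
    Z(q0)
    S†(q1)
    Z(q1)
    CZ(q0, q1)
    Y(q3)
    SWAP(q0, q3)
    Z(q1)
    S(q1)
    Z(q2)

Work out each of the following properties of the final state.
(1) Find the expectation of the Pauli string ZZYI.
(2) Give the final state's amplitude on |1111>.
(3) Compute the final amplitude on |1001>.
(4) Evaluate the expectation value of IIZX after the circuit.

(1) The expectation value of ZZYI is 0.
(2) |1111> carries amplitude 0 in the final state.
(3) The final state's coefficient on |1001> equals -sqrt(2)*I/2.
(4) The observable IIZX averages to -1.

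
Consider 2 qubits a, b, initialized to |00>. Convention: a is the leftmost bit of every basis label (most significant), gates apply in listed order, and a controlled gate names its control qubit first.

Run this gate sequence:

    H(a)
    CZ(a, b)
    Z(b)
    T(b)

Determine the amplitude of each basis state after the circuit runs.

After the circuit, the state carries amplitude sqrt(2)/2 on |00>, 0 on |01>, sqrt(2)/2 on |10>, 0 on |11>.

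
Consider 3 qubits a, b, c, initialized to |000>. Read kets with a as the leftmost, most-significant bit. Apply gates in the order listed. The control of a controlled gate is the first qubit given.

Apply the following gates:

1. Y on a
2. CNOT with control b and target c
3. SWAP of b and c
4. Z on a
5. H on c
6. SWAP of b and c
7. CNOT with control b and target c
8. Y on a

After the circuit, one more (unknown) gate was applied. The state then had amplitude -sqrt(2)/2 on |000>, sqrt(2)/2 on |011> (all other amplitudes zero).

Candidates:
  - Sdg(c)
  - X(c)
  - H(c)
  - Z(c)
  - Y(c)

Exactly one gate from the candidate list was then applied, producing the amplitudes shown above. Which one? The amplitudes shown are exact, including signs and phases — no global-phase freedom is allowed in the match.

The unique candidate consistent with the amplitudes is Z(c).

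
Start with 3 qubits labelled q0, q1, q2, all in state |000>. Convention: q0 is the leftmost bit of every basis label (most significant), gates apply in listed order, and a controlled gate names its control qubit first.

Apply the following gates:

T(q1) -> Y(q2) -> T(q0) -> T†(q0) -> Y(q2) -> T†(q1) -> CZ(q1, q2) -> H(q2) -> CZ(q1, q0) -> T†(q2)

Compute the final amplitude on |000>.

The final state's coefficient on |000> equals sqrt(2)/2. Key observation: the block from step 1 through step 6 cancels to the identity and can be dropped.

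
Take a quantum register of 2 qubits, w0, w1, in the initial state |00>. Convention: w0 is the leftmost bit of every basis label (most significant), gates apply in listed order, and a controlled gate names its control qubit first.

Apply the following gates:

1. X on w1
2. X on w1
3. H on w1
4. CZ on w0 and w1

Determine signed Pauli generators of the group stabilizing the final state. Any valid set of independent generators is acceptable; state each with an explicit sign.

The final state is stabilized by the group generated by +IX, +ZI; other independent generating sets are equally valid. Key observation: steps 1-2 multiply out to the identity, so the circuit reduces to the remaining gates.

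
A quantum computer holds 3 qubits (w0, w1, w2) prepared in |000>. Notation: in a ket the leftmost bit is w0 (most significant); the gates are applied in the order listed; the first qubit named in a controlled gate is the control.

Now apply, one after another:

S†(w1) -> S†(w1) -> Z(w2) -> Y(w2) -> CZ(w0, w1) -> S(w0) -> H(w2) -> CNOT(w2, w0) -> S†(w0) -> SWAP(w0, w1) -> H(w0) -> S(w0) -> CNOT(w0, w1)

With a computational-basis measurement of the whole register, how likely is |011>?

The probability of measuring |011> is 1/4.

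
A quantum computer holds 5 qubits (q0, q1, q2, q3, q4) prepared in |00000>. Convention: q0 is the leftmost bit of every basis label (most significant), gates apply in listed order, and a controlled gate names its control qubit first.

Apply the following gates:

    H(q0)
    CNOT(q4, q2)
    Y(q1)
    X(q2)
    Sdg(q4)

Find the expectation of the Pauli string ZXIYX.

The expectation value of ZXIYX is 0.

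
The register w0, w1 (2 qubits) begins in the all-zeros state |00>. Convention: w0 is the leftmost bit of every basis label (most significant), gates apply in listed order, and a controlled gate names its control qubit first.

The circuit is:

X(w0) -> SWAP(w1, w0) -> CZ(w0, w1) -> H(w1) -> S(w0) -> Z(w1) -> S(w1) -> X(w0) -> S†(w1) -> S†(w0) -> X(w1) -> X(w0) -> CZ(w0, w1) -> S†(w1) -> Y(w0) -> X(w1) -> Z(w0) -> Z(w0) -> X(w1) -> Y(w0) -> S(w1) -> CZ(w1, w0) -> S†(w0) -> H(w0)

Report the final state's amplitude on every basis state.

After the circuit, the state carries amplitude -I/2 on |00>, -I/2 on |01>, -I/2 on |10>, -I/2 on |11>. Key observation: steps 14-21 multiply out to the identity, so the circuit reduces to the remaining gates.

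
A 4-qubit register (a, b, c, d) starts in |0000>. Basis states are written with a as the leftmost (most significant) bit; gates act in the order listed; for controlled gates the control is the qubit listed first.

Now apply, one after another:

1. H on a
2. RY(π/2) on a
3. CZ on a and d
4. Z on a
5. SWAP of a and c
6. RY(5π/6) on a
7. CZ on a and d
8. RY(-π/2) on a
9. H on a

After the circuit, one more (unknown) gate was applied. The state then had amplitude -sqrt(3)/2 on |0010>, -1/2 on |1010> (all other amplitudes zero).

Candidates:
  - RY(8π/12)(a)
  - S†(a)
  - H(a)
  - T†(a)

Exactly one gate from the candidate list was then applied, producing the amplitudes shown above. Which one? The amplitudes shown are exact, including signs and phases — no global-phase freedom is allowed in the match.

It was H(a) that produced the state shown.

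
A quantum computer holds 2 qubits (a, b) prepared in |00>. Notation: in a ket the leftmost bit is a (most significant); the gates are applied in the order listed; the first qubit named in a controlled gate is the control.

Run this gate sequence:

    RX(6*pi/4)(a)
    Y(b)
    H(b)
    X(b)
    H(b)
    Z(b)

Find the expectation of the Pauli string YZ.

In the final state, YZ has expectation -1. Key observation: gates 3-6 undo each other exactly, leaving only the rest of the circuit to track.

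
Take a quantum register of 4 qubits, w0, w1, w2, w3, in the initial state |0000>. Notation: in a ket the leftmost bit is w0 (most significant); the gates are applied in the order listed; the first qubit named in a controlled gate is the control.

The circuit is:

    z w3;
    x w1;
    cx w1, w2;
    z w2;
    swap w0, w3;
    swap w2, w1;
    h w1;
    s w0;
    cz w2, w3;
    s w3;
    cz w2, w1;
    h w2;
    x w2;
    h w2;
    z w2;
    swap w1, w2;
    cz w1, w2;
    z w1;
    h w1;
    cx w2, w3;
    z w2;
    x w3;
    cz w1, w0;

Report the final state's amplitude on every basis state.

The resulting statevector has amplitude 1/2 on |0001>, 1/2 on |0010>, -1/2 on |0101>, -1/2 on |0110>, and 0 on every other basis state. Key observation: the block from step 12 through step 15 cancels to the identity and can be dropped.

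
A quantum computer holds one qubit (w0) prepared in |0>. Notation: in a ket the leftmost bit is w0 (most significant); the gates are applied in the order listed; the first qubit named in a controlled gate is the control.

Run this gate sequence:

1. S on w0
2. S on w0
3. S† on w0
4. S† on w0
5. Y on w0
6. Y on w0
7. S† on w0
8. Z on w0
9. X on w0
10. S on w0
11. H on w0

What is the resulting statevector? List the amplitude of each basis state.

After the circuit, the state carries amplitude sqrt(2)*I/2 on |0>, -sqrt(2)*I/2 on |1>.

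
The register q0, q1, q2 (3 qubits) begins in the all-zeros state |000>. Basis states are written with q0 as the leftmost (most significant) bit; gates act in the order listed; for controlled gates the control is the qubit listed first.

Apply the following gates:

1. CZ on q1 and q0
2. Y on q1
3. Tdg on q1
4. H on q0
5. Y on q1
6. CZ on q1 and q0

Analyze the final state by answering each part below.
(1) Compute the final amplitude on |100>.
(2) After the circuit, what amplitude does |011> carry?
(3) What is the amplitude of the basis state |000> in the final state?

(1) The final state's coefficient on |100> equals -sqrt(2)*exp(3*I*pi/4)/2.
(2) The final state's coefficient on |011> equals 0.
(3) |000> carries amplitude -sqrt(2)*exp(3*I*pi/4)/2 in the final state.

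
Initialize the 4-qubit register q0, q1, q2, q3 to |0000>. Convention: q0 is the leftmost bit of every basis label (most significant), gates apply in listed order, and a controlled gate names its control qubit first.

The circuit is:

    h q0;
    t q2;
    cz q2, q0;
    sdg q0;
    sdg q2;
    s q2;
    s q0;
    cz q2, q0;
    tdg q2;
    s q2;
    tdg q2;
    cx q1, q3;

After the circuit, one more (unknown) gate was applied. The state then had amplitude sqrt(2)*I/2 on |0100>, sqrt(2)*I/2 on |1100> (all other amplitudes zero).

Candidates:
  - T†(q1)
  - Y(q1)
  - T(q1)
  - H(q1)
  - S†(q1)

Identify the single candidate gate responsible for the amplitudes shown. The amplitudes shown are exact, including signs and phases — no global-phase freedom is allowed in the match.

The applied gate was Y(q1). Key observation: the block from step 2 through step 9 cancels to the identity and can be dropped.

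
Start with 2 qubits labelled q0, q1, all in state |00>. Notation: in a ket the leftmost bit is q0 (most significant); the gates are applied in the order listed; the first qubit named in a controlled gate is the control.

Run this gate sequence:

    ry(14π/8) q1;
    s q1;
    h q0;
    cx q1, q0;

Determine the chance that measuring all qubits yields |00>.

Outcome |00> occurs with probability sqrt(2)/8 + 1/4.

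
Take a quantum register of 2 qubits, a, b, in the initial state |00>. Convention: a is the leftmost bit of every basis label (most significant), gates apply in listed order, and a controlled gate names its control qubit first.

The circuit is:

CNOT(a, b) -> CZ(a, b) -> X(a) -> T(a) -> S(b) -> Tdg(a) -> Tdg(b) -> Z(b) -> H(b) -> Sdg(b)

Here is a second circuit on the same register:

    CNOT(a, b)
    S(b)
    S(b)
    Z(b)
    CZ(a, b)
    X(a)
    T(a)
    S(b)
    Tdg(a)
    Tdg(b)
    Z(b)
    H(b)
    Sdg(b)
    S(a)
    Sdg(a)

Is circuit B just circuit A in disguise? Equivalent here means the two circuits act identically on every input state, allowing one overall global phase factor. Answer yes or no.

Yes: on every input state the two circuits agree up to one overall phase factor.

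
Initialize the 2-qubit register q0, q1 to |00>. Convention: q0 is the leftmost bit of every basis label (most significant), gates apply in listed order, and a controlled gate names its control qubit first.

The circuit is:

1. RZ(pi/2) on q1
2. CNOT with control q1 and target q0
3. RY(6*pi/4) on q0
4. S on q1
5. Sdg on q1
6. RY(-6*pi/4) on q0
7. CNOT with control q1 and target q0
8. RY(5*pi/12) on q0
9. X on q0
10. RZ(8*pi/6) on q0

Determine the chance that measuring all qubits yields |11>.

The probability of measuring |11> is 0. Key observation: the block from step 2 through step 7 cancels to the identity and can be dropped.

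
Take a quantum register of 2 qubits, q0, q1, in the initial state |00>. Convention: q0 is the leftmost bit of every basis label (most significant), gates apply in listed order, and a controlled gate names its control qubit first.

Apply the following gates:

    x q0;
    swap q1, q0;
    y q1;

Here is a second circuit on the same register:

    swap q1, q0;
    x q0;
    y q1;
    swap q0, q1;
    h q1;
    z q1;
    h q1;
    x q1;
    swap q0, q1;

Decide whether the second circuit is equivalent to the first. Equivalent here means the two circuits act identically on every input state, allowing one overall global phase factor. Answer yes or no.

No: there is an input state on which the two circuits produce genuinely different outputs (not merely differing by a phase).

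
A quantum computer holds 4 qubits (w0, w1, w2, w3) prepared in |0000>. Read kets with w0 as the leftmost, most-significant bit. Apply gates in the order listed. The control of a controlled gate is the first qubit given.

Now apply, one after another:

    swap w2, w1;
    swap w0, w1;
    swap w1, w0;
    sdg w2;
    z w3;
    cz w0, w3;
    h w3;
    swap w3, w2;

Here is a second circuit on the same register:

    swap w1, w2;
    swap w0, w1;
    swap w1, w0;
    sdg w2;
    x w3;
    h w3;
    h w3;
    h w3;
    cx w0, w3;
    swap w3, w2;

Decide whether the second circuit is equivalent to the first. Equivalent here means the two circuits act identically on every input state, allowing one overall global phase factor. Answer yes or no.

No: there is an input state on which the two circuits produce genuinely different outputs (not merely differing by a phase).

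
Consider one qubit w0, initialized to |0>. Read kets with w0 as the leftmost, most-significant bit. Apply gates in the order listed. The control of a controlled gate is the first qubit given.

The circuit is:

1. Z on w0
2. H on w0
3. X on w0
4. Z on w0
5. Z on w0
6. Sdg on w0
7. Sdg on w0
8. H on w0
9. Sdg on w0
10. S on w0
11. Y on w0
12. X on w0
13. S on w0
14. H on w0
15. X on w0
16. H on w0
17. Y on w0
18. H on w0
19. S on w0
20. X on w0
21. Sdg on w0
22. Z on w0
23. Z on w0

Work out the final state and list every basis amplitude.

The resulting statevector has amplitude -sqrt(2)/2 on |0>, sqrt(2)/2 on |1>.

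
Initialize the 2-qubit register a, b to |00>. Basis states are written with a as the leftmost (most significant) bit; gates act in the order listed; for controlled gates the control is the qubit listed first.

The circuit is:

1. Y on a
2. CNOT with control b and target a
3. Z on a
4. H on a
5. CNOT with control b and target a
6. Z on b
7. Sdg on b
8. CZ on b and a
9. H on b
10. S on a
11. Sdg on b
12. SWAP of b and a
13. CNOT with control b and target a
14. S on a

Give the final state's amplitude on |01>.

|01> carries amplitude I/2 in the final state.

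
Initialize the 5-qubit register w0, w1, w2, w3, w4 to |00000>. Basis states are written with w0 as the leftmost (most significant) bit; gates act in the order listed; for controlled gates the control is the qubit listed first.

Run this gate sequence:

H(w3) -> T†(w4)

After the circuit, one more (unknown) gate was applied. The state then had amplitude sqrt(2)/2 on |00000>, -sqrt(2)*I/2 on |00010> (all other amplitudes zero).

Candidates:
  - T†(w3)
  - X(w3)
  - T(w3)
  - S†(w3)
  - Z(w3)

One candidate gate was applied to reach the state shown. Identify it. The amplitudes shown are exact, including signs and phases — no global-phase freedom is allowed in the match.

The unique candidate consistent with the amplitudes is S†(w3).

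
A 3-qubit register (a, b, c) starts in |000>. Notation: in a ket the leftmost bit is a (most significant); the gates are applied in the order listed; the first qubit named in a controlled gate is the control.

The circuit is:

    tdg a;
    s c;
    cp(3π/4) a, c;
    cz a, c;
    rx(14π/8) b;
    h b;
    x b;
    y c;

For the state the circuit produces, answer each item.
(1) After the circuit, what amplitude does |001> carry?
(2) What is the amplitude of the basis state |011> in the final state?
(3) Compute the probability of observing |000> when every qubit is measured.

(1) |001> carries amplitude -sqrt(2)*sqrt(2 - sqrt(2))/4 - sqrt(2)*I*sqrt(sqrt(2) + 2)/4 in the final state.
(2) |011> carries amplitude sqrt(2)*sqrt(2 - sqrt(2))/4 - sqrt(2)*I*sqrt(sqrt(2) + 2)/4 in the final state.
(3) A full measurement returns |000> with probability 0.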